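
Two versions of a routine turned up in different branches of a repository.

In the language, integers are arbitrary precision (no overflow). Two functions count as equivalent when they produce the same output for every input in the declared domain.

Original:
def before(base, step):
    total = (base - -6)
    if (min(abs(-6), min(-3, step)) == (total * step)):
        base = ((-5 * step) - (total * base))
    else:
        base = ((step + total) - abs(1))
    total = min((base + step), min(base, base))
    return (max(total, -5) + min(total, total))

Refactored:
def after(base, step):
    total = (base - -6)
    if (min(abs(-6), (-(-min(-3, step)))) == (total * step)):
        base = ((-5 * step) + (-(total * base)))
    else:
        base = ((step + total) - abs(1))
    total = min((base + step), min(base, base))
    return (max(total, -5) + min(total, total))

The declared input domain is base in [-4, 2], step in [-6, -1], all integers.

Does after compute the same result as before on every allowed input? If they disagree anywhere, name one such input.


Reading the diff, among the changes: arithmetic usage differs.
As a probe, take base=-4, step=-1: before runs total = 2; (min(abs(-6), min(-3, step)) == (total * step)) -> false; base = 0; total = -1; return -2; after runs total = 2; (min(abs(-6), (-(-min(-3, step)))) == (total * step)) -> false; base = 0; total = -1; return -2; both end at -2.
Across all 42 domain points the two functions coincide.
verdict: equivalent


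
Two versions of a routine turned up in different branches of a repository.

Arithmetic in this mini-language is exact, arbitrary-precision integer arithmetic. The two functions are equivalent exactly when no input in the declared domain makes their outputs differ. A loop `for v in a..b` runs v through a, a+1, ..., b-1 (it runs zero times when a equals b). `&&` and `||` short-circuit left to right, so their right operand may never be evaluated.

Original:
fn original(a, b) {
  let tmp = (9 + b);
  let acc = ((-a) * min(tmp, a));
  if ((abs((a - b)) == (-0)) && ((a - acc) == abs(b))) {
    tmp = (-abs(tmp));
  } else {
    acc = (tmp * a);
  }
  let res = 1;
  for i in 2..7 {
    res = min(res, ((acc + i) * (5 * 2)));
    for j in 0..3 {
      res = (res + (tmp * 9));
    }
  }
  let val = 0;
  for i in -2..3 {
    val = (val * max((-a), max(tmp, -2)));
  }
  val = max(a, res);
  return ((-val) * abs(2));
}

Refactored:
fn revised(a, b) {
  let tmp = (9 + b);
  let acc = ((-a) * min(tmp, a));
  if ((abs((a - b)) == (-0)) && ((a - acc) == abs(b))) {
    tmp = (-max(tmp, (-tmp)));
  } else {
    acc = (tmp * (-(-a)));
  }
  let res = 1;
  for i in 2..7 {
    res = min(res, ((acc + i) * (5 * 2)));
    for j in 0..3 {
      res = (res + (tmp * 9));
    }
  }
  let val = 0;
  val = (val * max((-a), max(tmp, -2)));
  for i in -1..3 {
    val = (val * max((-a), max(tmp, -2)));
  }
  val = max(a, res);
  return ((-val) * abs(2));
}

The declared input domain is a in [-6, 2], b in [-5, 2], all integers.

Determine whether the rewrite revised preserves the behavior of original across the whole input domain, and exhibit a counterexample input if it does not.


Differences: statement counts differ, plus arithmetic usage differs, plus loop structure differs, plus constant usage differs, plus min/max/abs usage differs — yet all 72 inputs agree.
verdict: equivalent


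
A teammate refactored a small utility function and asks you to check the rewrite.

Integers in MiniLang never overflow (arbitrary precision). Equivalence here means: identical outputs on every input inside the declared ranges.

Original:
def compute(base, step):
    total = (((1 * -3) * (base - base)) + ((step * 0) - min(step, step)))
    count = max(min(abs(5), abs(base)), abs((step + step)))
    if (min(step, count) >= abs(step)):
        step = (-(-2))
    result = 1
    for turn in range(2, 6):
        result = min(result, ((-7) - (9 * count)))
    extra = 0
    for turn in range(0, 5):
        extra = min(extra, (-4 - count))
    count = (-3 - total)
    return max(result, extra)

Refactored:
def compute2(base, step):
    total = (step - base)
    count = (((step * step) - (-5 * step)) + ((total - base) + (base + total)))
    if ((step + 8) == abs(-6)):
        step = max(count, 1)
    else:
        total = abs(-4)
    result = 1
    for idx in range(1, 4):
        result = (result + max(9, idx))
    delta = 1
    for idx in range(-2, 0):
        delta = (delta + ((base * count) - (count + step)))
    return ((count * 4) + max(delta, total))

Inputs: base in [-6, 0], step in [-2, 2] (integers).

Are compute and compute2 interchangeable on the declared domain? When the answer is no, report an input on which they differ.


Run the pair on base=-6, step=-2.
compute: total becomes 2; next count becomes 5; next (min(step, count) >= abs(step)) evaluates to false; next result becomes 1; next at turn=2:; next result becomes -52; next at turn=3:; next result becomes -52; next at turn=4:; next result becomes -52; next at turn=5:; next result becomes -52; next extra becomes 0; next at turn=0:; next extra becomes -9; next at turn=1:; next extra becomes -9; next at turn=2:; next extra becomes -9; next at turn=3:; next extra becomes -9; next at turn=4:; next extra becomes -9; next count becomes -5; next final value -9
compute2: total becomes 4; next count becomes 2; next ((step + 8) == abs(-6)) evaluates to true; next step becomes 2; next result becomes 1; next at idx=1:; next result becomes 10; next at idx=2:; next result becomes 19; next at idx=3:; next result becomes 28; next delta becomes 1; next at idx=-2:; next delta becomes -15; next at idx=-1:; next delta becomes -31; next final value 12
-9 against 12: the behavior changed.
verdict: not equivalent; witness: base=-6, step=-2


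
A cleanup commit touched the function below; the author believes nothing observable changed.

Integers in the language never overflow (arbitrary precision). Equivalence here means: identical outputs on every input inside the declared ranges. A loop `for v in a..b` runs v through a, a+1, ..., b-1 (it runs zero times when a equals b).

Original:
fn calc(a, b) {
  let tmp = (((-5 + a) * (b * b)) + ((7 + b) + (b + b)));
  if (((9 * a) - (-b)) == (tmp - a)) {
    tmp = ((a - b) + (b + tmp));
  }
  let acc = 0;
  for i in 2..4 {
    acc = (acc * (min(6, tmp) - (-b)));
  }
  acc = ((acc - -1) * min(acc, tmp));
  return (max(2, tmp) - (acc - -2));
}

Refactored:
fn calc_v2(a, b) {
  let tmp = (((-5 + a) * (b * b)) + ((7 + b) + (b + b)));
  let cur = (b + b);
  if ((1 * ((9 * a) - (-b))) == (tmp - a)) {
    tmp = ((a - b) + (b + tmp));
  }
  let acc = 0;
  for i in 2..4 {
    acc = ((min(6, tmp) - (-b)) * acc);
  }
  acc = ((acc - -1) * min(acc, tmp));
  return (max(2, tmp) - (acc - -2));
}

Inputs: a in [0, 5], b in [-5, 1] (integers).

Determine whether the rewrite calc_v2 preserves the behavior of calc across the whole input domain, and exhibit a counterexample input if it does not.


Equivalent — the differences include constant usage differs, and arithmetic usage differs, and statement counts differ, and local variable names differ, yet no declared input distinguishes the two.
Tracing a=4, b=0: calc: tmp := 7 | (((9 * a) - (-b)) == (tmp - a)): false | acc := 0 | iter i=2: | acc := 0 | iter i=3: | acc := 0 | acc := 0 | result 5 | calc_v2: tmp := 7 | cur := 0 | ((1 * ((9 * a) - (-b))) == (tmp - a)): false | acc := 0 | iter i=2: | acc := 0 | iter i=3: | acc := 0 | acc := 0 | result 5 — matching result 5.
An exhaustive pass over the 42 declared inputs shows identical outputs.
verdict: equivalent


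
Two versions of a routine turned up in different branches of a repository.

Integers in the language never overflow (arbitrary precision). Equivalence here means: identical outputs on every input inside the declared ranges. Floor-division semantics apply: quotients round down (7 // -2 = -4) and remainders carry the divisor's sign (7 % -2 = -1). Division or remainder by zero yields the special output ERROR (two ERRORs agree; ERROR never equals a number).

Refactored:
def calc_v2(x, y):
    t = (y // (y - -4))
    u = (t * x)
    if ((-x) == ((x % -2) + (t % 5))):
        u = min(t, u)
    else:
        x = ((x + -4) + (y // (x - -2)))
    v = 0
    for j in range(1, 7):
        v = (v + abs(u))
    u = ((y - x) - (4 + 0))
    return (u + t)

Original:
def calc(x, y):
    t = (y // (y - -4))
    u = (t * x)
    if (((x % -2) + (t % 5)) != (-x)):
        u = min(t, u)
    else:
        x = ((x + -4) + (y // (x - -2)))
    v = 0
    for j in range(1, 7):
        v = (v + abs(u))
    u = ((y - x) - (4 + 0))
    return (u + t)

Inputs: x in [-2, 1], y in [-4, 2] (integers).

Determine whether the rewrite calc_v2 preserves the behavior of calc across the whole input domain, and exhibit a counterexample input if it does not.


The rewrite breaks on x=-2, y=-3, where the results are ERROR and -8.
calc: t=-3, then u=6, then (((x % -2) + (t % 5)) != (-x)) is false, then a zero divisor aborts: ERROR
calc_v2: t=-3, then u=6, then ((-x) == ((x % -2) + (t % 5))) is true, then u=-3, then v=0, then (j=1), then v=3, then (j=2), then v=6, then (j=3), then v=9, then (j=4), then v=12, then (j=5), then v=15, then (j=6), then v=18, then u=-5, then returns -8
verdict: not equivalent; witness: x=-2, y=-3


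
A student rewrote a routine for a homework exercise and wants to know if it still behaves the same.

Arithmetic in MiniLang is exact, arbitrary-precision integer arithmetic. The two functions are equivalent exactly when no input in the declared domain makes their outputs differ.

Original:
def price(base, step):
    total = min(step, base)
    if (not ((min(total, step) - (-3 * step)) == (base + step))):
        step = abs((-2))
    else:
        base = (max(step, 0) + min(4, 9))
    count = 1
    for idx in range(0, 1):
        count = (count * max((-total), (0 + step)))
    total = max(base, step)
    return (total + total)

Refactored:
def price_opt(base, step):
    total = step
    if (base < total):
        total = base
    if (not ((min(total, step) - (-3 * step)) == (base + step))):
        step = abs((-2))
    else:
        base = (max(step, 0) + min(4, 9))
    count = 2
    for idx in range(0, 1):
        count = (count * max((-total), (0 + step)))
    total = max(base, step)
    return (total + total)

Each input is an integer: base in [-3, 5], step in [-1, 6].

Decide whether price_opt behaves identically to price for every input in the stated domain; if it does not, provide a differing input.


Equivalent. The one real change (`1` became `2`) has no effect anywhere in the declared ranges.
Sweeping the whole domain (72 inputs) finds no disagreement.
Spot check at base=2, step=4 — price: total := 2 | (not ((min(total, step) - (-3 * step)) == (base + step))): true | step := 2 | count := 1 | iter idx=0: | count := 2 | total := 2 | result 4. price_opt: total := 4 | (base < total): true | total := 2 | (not ((min(total, step) - (-3 * step)) == (base + step))): true | step := 2 | count := 2 | iter idx=0: | count := 4 | total := 2 | result 4. Both give 4.
verdict: equivalent


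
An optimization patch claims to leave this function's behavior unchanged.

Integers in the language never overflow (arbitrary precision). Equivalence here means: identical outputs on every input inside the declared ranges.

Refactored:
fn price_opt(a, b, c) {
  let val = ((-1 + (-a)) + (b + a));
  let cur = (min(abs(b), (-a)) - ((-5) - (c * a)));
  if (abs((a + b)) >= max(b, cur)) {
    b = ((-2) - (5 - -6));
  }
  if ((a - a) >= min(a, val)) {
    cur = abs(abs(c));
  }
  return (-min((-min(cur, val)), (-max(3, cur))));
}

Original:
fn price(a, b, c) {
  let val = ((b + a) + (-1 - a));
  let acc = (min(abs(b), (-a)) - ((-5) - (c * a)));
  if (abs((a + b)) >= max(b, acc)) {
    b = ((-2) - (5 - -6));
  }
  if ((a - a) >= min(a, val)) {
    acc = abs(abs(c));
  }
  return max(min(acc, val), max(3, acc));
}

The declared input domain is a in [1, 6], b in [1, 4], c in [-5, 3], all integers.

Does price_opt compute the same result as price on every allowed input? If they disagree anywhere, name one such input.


Comparing the listings, the differences include: min/max/abs usage differs, and local variable names differ, and arithmetic usage differs.
Spot check at a=2, b=4, c=3 — price: val := 3 | acc := 9 | (abs((a + b)) >= max(b, acc)): false | ((a - a) >= min(a, val)): false | result 9. price_opt: val := 3 | cur := 9 | (abs((a + b)) >= max(b, cur)): false | ((a - a) >= min(a, val)): false | result 9. Both give 9.
An exhaustive pass over the 216 declared inputs shows identical outputs.
verdict: equivalent


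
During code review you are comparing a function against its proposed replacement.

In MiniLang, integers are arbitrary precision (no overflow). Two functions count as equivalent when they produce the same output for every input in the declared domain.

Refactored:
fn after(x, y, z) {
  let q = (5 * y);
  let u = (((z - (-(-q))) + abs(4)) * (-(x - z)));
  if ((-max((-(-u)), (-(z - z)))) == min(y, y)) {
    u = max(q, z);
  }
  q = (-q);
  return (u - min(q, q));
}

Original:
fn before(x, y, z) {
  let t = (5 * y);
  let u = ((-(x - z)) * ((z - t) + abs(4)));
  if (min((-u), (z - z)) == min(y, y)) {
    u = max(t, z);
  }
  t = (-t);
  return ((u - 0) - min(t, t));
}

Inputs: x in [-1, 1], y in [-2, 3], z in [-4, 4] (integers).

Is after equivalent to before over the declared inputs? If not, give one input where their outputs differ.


The two are interchangeable: constant usage differs; arithmetic usage differs; min/max/abs usage differs; local variable names differ, and every declared input agrees.
One worked example (x=0, y=2, z=2) — before: t=10, then u=-8, then (min((-u), (z - z)) == min(y, y)) is false, then t=-10, then returns 2; after: q=10, then u=-8, then ((-max((-(-u)), (-(z - z)))) == min(y, y)) is false, then q=-10, then returns 2; agreement on 2.
Every one of the 162 inputs gives matching results.
verdict: equivalent


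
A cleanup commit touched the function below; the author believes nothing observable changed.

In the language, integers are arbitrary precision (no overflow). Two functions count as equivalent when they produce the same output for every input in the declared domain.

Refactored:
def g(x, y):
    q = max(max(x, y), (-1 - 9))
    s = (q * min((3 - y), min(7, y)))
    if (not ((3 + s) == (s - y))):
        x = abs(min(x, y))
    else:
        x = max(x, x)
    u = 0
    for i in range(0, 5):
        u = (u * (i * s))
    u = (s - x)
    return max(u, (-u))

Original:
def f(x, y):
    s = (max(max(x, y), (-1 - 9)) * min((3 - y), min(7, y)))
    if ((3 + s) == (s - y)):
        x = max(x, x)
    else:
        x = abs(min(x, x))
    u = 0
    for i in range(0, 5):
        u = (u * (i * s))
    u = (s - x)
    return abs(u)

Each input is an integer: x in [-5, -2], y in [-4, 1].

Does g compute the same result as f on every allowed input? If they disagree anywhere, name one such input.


At x=-3, y=-4: f gives 9, g gives 8.
verdict: not equivalent; witness: x=-3, y=-4


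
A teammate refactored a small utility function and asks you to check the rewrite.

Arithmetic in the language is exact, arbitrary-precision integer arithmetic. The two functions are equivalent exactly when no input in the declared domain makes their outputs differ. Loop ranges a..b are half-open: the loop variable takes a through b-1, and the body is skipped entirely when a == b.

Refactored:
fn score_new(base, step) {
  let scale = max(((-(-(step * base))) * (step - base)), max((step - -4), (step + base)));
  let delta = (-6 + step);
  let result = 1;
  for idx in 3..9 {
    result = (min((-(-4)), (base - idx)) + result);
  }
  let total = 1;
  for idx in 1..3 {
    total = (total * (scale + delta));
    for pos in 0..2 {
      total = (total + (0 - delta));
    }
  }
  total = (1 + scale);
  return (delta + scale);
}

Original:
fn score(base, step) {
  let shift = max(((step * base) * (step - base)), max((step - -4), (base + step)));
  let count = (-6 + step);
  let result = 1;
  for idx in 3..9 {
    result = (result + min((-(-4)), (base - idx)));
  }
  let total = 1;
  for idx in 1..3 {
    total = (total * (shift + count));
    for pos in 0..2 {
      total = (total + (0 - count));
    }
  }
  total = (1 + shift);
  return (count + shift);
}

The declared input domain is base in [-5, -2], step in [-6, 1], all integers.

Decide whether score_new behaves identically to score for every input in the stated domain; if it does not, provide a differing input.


The two versions differ — the changes include local variable names differ.
As a probe, take base=-2, step=-5: score runs shift becomes -1; next count becomes -11; next result becomes 1; next at idx=3:; next result becomes -4; next at idx=4:; next result becomes -10; next at idx=5:; next result becomes -17; next at idx=6:; next result becomes -25; next at idx=7:; next result becomes -34; next at idx=8:; next result becomes -44; next total becomes 1; next at idx=1:; next total becomes -12; next at pos=0:; next total becomes -1; next at pos=1:; next total becomes 10; next at idx=2:; next total becomes -120; next at pos=0:; next total becomes -109; next at pos=1:; next total becomes -98; next total becomes 0; next final value -12; score_new runs scale becomes -1; next delta becomes -11; next result becomes 1; next at idx=3:; next result becomes -4; next at idx=4:; next result becomes -10; next at idx=5:; next result becomes -17; next at idx=6:; next result becomes -25; next at idx=7:; next result becomes -34; next at idx=8:; next result becomes -44; next total becomes 1; next at idx=1:; next total becomes -12; next at pos=0:; next total becomes -1; next at pos=1:; next total becomes 10; next at idx=2:; next total becomes -120; next at pos=0:; next total becomes -109; next at pos=1:; next total becomes -98; next total becomes 0; next final value -12; both end at -12.
Sweeping the whole domain (32 inputs) finds no disagreement.
verdict: equivalent


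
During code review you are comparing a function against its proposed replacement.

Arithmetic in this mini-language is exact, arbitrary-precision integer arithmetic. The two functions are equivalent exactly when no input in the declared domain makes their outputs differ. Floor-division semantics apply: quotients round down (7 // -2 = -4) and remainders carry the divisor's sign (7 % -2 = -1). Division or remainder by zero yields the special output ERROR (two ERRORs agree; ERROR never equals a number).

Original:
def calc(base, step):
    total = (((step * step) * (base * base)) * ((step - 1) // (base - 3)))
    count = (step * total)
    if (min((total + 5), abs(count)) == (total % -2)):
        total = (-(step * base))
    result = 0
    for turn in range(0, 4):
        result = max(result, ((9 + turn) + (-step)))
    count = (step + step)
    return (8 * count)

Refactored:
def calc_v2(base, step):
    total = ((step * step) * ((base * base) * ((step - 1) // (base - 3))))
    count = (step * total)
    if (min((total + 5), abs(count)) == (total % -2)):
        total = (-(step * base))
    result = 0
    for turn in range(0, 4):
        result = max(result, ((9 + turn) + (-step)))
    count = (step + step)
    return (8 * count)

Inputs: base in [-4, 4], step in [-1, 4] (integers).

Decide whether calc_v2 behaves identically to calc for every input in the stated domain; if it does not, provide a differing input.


This is a faithful refactor — same computation, different form, but the computed results match everywhere.
Spot check at base=0, step=0 — calc: total=0, then count=0, then (min((total + 5), abs(count)) == (total % -2)) is true, then total=0, then result=0, then (turn=0), then result=9, then (turn=1), then result=10, then (turn=2), then result=11, then (turn=3), then result=12, then count=0, then returns 0. calc_v2: total=0, then count=0, then (min((total + 5), abs(count)) == (total % -2)) is true, then total=0, then result=0, then (turn=0), then result=9, then (turn=1), then result=10, then (turn=2), then result=11, then (turn=3), then result=12, then count=0, then returns 0. Both give 0.
Every one of the 54 inputs gives matching results.
verdict: equivalent


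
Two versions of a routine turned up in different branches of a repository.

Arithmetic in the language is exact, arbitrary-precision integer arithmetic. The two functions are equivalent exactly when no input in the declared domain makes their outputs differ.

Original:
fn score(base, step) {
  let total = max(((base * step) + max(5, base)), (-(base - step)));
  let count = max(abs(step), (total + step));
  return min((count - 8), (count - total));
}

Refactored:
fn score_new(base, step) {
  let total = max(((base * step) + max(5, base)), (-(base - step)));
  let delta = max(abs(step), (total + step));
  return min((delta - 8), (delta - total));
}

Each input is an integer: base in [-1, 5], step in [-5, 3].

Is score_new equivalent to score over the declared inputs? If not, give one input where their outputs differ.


Behavior is preserved: although local variable names differ, the outputs never diverge.
Tracing base=0, step=-3: score: total = 5; count = 3; return -5 | score_new: total = 5; delta = 3; return -5 — matching result -5.
Every one of the 63 inputs gives matching results.
verdict: equivalent


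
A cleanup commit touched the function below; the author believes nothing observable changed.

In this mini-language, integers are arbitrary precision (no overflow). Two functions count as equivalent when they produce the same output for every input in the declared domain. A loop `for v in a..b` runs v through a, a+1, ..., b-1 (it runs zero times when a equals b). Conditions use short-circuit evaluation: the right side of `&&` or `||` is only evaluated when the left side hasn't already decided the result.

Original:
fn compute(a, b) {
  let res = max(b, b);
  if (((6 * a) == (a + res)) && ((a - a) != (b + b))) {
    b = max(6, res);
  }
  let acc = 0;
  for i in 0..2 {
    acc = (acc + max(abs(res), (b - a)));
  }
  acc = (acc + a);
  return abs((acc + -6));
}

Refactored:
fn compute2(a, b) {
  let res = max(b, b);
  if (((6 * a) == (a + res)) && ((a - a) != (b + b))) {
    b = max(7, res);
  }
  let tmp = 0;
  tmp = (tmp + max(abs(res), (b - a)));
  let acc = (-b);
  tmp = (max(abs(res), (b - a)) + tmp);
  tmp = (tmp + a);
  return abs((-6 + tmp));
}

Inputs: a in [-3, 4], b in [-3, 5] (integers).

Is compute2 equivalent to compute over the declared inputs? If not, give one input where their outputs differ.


Consider the input a=1, b=5.
compute: res becomes 5; next (((6 * a) == (a + res)) && ((a - a) != (b + b))) evaluates to true; next b becomes 6; next acc becomes 0; next at i=0:; next acc becomes 5; next at i=1:; next acc becomes 10; next acc becomes 11; next final value 5
compute2: res becomes 5; next (((6 * a) == (a + res)) && ((a - a) != (b + b))) evaluates to true; next b becomes 7; next tmp becomes 0; next tmp becomes 6; next acc becomes -7; next tmp becomes 12; next tmp becomes 13; next final value 7
5 vs 7 — the two versions disagree here.
verdict: not equivalent; witness: a=1, b=5


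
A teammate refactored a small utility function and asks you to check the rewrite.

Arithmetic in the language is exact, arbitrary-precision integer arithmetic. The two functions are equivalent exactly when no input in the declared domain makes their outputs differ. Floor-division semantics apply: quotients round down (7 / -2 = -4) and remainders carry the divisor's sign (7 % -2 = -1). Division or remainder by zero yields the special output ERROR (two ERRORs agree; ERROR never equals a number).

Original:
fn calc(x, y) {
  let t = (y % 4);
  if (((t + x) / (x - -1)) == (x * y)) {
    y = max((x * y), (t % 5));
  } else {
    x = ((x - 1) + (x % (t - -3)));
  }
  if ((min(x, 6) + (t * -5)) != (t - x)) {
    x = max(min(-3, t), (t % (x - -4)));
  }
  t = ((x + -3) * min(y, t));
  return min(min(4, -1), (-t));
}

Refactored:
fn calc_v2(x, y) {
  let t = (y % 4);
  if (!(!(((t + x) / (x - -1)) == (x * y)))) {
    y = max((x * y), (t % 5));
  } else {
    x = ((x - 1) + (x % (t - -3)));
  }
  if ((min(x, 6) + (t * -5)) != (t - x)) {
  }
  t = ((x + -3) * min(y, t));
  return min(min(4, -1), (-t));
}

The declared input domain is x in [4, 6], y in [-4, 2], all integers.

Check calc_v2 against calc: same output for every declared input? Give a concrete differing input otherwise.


These are not equivalent — on x=4, y=-4 the outputs split (-12 vs -1).
calc: t := 0 | (((t + x) / (x - -1)) == (x * y)): false | x := 4 | ((min(x, 6) + (t * -5)) != (t - x)): true | x := 0 | t := 12 | result -12
calc_v2: t := 0 | (!(!(((t + x) / (x - -1)) == (x * y)))): false | x := 4 | ((min(x, 6) + (t * -5)) != (t - x)): true | t := -4 | result -1
verdict: not equivalent; witness: x=4, y=-4


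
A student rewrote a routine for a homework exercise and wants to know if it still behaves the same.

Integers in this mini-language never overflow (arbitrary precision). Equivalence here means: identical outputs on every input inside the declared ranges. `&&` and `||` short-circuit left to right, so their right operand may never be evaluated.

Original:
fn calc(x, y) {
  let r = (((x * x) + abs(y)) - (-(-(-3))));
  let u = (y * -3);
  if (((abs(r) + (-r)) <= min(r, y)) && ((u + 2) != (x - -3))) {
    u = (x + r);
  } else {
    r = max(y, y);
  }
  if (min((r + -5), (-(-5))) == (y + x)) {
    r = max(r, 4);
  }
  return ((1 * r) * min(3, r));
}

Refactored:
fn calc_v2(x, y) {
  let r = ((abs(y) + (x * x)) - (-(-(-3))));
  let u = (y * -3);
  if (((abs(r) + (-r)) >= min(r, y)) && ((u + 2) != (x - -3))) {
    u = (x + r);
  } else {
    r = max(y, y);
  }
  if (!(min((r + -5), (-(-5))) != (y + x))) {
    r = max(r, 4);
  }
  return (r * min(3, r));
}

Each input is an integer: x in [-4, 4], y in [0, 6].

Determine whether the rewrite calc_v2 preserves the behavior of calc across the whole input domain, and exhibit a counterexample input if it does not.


There is a counterexample at x=-4, y=2: 63 on one side, 4 on the other.
calc: r := 21 | u := -6 | (((abs(r) + (-r)) <= min(r, y)) && ((u + 2) != (x - -3))): true | u := 17 | (min((r + -5), (-(-5))) == (y + x)): false | result 63
calc_v2: r := 21 | u := -6 | (((abs(r) + (-r)) >= min(r, y)) && ((u + 2) != (x - -3))): false | r := 2 | (!(min((r + -5), (-(-5))) != (y + x))): false | result 4
verdict: not equivalent; witness: x=-4, y=2


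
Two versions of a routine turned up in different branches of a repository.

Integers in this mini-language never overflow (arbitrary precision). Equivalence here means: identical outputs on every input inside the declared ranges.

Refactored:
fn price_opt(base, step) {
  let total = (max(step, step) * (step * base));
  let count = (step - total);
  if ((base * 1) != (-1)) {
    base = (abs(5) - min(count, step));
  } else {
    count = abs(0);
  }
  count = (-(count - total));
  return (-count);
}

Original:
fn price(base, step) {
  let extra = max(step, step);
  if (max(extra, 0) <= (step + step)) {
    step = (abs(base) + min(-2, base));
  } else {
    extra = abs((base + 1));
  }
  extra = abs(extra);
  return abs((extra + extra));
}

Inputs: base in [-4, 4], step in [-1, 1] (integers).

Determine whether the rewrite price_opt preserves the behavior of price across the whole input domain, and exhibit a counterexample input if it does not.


Evaluate both at base=-4, step=-1.
price: extra=-1, then (max(extra, 0) <= (step + step)) is false, then extra=3, then extra=3, then returns 6
price_opt: total=-4, then count=3, then ((base * 1) != (-1)) is true, then base=6, then count=-7, then returns 7
6 and 7 differ, so these are not the same function on this domain.
verdict: not equivalent; witness: base=-4, step=-1


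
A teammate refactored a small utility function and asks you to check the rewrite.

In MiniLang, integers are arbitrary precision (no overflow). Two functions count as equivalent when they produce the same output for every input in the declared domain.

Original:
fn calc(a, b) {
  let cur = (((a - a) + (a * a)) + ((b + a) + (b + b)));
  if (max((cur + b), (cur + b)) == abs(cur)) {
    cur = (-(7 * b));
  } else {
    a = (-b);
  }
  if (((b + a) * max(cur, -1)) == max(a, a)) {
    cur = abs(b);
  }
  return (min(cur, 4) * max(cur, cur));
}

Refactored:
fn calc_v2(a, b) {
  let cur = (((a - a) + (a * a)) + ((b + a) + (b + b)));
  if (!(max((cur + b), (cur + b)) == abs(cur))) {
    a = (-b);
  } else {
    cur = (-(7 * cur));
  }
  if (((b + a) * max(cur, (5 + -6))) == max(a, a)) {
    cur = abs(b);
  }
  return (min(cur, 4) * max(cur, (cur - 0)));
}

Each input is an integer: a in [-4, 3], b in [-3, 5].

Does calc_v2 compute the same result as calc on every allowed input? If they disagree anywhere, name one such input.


These are not equivalent — on a=-4, b=0 the outputs split (0 vs 7056).
calc: cur = 12; (max((cur + b), (cur + b)) == abs(cur)) -> true; cur = 0; (((b + a) * max(cur, -1)) == max(a, a)) -> false; return 0
calc_v2: cur = 12; (!(max((cur + b), (cur + b)) == abs(cur))) -> false; cur = -84; (((b + a) * max(cur, (5 + -6))) == max(a, a)) -> false; return 7056
verdict: not equivalent; witness: a=-4, b=0


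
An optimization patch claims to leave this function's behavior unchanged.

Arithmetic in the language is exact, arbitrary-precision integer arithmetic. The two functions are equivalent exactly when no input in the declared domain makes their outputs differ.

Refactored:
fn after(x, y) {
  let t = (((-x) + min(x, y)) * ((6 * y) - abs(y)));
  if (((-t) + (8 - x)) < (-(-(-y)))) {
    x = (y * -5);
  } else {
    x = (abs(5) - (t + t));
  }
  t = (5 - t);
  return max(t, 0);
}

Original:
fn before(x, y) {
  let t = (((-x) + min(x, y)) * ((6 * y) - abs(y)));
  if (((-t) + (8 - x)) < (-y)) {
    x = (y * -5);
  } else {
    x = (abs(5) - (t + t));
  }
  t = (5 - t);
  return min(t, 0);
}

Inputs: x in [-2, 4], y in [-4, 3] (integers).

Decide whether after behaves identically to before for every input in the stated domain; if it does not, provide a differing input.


Run the pair on x=-2, y=-4.
before: t = 56; (((-t) + (8 - x)) < (-y)) -> true; x = 20; t = -51; return -51
after: t = 56; (((-t) + (8 - x)) < (-(-(-y)))) -> true; x = 20; t = -51; return 0
-51 vs 0 — the two versions disagree here.
verdict: not equivalent; witness: x=-2, y=-4


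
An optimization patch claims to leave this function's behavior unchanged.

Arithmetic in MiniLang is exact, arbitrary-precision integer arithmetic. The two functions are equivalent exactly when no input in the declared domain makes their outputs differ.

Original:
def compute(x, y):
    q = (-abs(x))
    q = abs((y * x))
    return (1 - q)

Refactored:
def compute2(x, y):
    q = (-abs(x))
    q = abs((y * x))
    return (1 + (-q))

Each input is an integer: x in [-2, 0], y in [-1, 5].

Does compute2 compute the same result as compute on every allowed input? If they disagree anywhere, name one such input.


The two versions differ — the changes include arithmetic usage differs.
One worked example (x=0, y=-1) — compute: q = 0; q = 0; return 1; compute2: q = 0; q = 0; return 1; agreement on 1.
Sweeping the whole domain (21 inputs) finds no disagreement.
verdict: equivalent


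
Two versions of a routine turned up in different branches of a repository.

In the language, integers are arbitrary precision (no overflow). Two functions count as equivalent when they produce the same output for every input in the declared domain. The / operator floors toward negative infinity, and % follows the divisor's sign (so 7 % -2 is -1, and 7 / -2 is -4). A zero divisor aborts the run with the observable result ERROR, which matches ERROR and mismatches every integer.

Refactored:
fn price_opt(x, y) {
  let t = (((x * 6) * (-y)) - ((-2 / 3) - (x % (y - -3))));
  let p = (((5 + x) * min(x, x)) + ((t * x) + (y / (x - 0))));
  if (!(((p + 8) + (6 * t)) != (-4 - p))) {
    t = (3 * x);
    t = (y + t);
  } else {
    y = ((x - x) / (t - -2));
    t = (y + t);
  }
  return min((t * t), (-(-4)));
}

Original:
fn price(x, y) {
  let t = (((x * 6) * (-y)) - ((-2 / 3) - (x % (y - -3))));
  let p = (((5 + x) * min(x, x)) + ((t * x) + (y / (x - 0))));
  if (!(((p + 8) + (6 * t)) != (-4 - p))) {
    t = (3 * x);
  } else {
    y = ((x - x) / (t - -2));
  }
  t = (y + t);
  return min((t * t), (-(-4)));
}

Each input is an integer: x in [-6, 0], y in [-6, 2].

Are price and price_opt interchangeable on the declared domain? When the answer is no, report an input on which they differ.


Equivalent — the differences include arithmetic usage differs; also statement counts differ, yet no declared input distinguishes the two.
One worked example (x=-1, y=-4) — price: t = -23; p = 23; (!(((p + 8) + (6 * t)) != (-4 - p))) -> false; y = 0; t = -23; return 4; price_opt: t = -23; p = 23; (!(((p + 8) + (6 * t)) != (-4 - p))) -> false; y = 0; t = -23; return 4; agreement on 4.
Across all 63 domain points the two functions coincide.
verdict: equivalent


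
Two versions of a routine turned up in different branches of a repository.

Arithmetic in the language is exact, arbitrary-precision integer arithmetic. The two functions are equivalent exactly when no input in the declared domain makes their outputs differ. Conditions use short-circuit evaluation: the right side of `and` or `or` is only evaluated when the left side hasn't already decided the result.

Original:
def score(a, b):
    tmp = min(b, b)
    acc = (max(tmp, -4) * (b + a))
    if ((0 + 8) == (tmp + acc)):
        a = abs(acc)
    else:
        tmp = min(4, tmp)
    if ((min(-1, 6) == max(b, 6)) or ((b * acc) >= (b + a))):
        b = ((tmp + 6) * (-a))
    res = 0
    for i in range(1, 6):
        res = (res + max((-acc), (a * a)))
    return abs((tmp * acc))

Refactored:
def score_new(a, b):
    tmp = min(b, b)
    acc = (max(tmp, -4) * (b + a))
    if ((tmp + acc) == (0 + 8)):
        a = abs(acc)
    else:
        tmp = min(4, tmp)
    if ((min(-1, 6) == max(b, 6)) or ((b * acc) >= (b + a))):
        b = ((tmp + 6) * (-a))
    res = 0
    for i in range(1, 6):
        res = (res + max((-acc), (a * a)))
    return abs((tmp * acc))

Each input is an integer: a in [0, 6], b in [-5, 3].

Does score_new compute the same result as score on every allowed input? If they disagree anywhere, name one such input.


This is a faithful refactor — same computation, different form, but the computed results match everywhere.
Spot check at a=3, b=0 — score: tmp := 0 | acc := 0 | ((0 + 8) == (tmp + acc)): false | tmp := 0 | ((min(-1, 6) == max(b, 6)) or ((b * acc) >= (b + a))): false | res := 0 | iter i=1: | res := 9 | iter i=2: | res := 18 | iter i=3: | res := 27 | iter i=4: | res := 36 | iter i=5: | res := 45 | result 0. score_new: tmp := 0 | acc := 0 | ((tmp + acc) == (0 + 8)): false | tmp := 0 | ((min(-1, 6) == max(b, 6)) or ((b * acc) >= (b + a))): false | res := 0 | iter i=1: | res := 9 | iter i=2: | res := 18 | iter i=3: | res := 27 | iter i=4: | res := 36 | iter i=5: | res := 45 | result 0. Both give 0.
Checked all 63 inputs in the declared domain: the outputs agree on every one.
verdict: equivalent


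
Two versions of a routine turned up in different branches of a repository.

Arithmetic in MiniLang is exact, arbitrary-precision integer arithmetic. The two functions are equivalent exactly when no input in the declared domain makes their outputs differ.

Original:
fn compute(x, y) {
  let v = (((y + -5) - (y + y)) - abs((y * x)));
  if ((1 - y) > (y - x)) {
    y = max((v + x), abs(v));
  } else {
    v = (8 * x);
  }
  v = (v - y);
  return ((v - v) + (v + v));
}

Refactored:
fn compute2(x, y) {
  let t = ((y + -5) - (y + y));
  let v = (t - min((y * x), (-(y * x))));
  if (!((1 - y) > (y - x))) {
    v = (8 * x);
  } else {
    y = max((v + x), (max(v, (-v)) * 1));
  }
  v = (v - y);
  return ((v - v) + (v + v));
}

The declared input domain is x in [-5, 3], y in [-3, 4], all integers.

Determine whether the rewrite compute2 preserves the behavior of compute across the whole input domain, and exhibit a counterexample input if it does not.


Take x=-5, y=-3.
compute: v = -17; ((1 - y) > (y - x)) -> true; y = 17; v = -34; return -68
compute2: t = -2; v = 13; (!((1 - y) > (y - x))) -> false; y = 13; v = 0; return 0
-68 != 0, so the rewrite changes behavior.
verdict: not equivalent; witness: x=-5, y=-3


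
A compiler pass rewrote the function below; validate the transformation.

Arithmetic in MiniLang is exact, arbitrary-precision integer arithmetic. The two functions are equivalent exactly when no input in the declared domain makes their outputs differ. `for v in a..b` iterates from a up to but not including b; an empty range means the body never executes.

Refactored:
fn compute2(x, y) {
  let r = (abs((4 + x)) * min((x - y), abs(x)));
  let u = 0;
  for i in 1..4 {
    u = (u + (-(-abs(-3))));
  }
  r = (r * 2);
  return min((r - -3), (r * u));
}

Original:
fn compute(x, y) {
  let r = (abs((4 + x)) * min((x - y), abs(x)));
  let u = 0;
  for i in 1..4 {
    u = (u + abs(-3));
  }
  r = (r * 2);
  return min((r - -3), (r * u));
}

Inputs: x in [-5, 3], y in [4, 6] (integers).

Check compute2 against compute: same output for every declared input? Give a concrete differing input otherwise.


This is a faithful refactor — same computation, different form, but the computed results match everywhere.
As a probe, take x=-1, y=6: compute runs r = -21; u = 0; [i=1]; u = 3; [i=2]; u = 6; [i=3]; u = 9; r = -42; return -378; compute2 runs r = -21; u = 0; [i=1]; u = 3; [i=2]; u = 6; [i=3]; u = 9; r = -42; return -378; both end at -378.
An exhaustive pass over the 27 declared inputs shows identical outputs.
verdict: equivalent


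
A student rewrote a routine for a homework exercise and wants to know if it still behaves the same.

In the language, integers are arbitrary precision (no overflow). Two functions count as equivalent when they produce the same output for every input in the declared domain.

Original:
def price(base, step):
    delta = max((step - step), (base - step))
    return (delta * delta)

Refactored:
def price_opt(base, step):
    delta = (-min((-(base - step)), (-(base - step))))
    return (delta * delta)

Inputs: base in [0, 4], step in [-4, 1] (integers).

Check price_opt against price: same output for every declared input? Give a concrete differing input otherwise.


These are not equivalent — on base=0, step=1 the outputs split (0 vs 1).
price: delta becomes 0; next final value 0
price_opt: delta becomes -1; next final value 1
verdict: not equivalent; witness: base=0, step=1


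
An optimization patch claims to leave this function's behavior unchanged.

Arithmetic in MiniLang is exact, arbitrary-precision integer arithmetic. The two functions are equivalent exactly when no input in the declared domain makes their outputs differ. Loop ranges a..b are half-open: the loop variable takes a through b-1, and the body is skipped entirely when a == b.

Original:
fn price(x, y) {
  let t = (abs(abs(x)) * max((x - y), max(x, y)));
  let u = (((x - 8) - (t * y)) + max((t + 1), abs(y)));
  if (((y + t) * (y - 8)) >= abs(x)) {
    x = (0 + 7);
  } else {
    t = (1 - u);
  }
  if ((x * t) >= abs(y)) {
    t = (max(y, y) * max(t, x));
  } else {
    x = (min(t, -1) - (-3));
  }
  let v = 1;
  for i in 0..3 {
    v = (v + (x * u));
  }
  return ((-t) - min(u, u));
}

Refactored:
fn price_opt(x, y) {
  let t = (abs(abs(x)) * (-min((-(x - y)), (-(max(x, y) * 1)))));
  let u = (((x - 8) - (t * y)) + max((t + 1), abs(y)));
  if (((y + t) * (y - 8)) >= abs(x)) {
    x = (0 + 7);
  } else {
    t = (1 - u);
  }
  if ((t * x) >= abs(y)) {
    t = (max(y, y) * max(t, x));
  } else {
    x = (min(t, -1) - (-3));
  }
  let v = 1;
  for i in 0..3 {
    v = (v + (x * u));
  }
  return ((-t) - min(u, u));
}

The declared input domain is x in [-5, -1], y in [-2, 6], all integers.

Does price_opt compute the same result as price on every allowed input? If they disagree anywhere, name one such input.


Although min/max/abs usage differs, plus constant usage differs, plus arithmetic usage differs, 45/45 inputs agree.
verdict: equivalent


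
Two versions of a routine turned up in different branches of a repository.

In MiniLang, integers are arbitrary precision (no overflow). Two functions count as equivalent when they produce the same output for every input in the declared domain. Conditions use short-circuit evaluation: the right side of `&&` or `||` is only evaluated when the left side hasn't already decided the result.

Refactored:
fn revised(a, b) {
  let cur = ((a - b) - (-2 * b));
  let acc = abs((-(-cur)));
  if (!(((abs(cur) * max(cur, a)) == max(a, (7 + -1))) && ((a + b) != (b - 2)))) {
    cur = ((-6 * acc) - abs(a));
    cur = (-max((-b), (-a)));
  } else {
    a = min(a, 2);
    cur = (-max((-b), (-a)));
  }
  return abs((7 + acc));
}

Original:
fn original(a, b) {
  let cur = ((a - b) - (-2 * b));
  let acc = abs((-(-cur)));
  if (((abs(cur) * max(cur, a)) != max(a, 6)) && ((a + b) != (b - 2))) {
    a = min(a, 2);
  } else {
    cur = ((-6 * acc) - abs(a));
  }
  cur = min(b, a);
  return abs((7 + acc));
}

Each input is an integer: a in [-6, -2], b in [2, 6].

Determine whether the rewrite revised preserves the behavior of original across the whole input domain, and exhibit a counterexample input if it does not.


The suspicious-looking change has no observable effect anywhere in the declared ranges; all 25 inputs agree.
verdict: equivalent
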